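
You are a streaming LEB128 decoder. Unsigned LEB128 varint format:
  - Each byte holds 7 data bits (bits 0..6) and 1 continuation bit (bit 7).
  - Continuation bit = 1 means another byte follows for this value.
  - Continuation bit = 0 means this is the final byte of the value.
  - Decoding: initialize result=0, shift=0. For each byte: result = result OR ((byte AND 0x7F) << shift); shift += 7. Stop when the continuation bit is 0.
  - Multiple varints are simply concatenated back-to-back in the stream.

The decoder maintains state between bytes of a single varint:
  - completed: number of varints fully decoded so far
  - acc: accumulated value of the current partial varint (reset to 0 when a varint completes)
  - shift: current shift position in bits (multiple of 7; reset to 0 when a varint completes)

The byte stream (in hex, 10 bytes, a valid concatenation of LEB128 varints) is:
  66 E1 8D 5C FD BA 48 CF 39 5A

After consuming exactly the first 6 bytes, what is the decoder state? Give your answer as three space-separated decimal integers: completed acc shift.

byte[0]=0x66 cont=0 payload=0x66: varint #1 complete (value=102); reset -> completed=1 acc=0 shift=0
byte[1]=0xE1 cont=1 payload=0x61: acc |= 97<<0 -> completed=1 acc=97 shift=7
byte[2]=0x8D cont=1 payload=0x0D: acc |= 13<<7 -> completed=1 acc=1761 shift=14
byte[3]=0x5C cont=0 payload=0x5C: varint #2 complete (value=1509089); reset -> completed=2 acc=0 shift=0
byte[4]=0xFD cont=1 payload=0x7D: acc |= 125<<0 -> completed=2 acc=125 shift=7
byte[5]=0xBA cont=1 payload=0x3A: acc |= 58<<7 -> completed=2 acc=7549 shift=14

Answer: 2 7549 14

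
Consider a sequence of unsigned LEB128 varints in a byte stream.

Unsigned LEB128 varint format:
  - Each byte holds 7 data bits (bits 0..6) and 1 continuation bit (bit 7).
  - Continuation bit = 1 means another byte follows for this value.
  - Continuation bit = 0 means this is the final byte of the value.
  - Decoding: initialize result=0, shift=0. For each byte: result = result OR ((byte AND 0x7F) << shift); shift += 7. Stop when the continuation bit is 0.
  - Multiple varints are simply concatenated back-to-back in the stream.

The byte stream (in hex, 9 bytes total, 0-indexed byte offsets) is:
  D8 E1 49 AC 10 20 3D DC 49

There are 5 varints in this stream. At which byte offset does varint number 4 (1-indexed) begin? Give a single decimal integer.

Answer: 6

Derivation:
  byte[0]=0xD8 cont=1 payload=0x58=88: acc |= 88<<0 -> acc=88 shift=7
  byte[1]=0xE1 cont=1 payload=0x61=97: acc |= 97<<7 -> acc=12504 shift=14
  byte[2]=0x49 cont=0 payload=0x49=73: acc |= 73<<14 -> acc=1208536 shift=21 [end]
Varint 1: bytes[0:3] = D8 E1 49 -> value 1208536 (3 byte(s))
  byte[3]=0xAC cont=1 payload=0x2C=44: acc |= 44<<0 -> acc=44 shift=7
  byte[4]=0x10 cont=0 payload=0x10=16: acc |= 16<<7 -> acc=2092 shift=14 [end]
Varint 2: bytes[3:5] = AC 10 -> value 2092 (2 byte(s))
  byte[5]=0x20 cont=0 payload=0x20=32: acc |= 32<<0 -> acc=32 shift=7 [end]
Varint 3: bytes[5:6] = 20 -> value 32 (1 byte(s))
  byte[6]=0x3D cont=0 payload=0x3D=61: acc |= 61<<0 -> acc=61 shift=7 [end]
Varint 4: bytes[6:7] = 3D -> value 61 (1 byte(s))
  byte[7]=0xDC cont=1 payload=0x5C=92: acc |= 92<<0 -> acc=92 shift=7
  byte[8]=0x49 cont=0 payload=0x49=73: acc |= 73<<7 -> acc=9436 shift=14 [end]
Varint 5: bytes[7:9] = DC 49 -> value 9436 (2 byte(s))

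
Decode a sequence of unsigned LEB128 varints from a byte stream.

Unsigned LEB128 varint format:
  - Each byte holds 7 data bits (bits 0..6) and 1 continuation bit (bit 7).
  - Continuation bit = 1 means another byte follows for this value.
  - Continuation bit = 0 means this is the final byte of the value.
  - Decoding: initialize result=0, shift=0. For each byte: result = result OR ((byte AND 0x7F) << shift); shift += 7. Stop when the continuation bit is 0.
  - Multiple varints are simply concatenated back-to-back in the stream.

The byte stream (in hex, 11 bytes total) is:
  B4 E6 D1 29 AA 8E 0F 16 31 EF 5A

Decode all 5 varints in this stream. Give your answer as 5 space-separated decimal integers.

Answer: 87323444 247594 22 49 11631

Derivation:
  byte[0]=0xB4 cont=1 payload=0x34=52: acc |= 52<<0 -> acc=52 shift=7
  byte[1]=0xE6 cont=1 payload=0x66=102: acc |= 102<<7 -> acc=13108 shift=14
  byte[2]=0xD1 cont=1 payload=0x51=81: acc |= 81<<14 -> acc=1340212 shift=21
  byte[3]=0x29 cont=0 payload=0x29=41: acc |= 41<<21 -> acc=87323444 shift=28 [end]
Varint 1: bytes[0:4] = B4 E6 D1 29 -> value 87323444 (4 byte(s))
  byte[4]=0xAA cont=1 payload=0x2A=42: acc |= 42<<0 -> acc=42 shift=7
  byte[5]=0x8E cont=1 payload=0x0E=14: acc |= 14<<7 -> acc=1834 shift=14
  byte[6]=0x0F cont=0 payload=0x0F=15: acc |= 15<<14 -> acc=247594 shift=21 [end]
Varint 2: bytes[4:7] = AA 8E 0F -> value 247594 (3 byte(s))
  byte[7]=0x16 cont=0 payload=0x16=22: acc |= 22<<0 -> acc=22 shift=7 [end]
Varint 3: bytes[7:8] = 16 -> value 22 (1 byte(s))
  byte[8]=0x31 cont=0 payload=0x31=49: acc |= 49<<0 -> acc=49 shift=7 [end]
Varint 4: bytes[8:9] = 31 -> value 49 (1 byte(s))
  byte[9]=0xEF cont=1 payload=0x6F=111: acc |= 111<<0 -> acc=111 shift=7
  byte[10]=0x5A cont=0 payload=0x5A=90: acc |= 90<<7 -> acc=11631 shift=14 [end]
Varint 5: bytes[9:11] = EF 5A -> value 11631 (2 byte(s))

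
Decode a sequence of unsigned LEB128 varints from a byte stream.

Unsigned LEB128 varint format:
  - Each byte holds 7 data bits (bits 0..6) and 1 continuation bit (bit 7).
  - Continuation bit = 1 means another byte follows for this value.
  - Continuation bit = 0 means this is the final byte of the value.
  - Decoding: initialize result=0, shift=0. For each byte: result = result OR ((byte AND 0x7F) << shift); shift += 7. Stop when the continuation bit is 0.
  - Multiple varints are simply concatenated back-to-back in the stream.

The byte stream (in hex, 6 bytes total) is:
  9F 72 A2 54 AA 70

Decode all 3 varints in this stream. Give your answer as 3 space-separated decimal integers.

Answer: 14623 10786 14378

Derivation:
  byte[0]=0x9F cont=1 payload=0x1F=31: acc |= 31<<0 -> acc=31 shift=7
  byte[1]=0x72 cont=0 payload=0x72=114: acc |= 114<<7 -> acc=14623 shift=14 [end]
Varint 1: bytes[0:2] = 9F 72 -> value 14623 (2 byte(s))
  byte[2]=0xA2 cont=1 payload=0x22=34: acc |= 34<<0 -> acc=34 shift=7
  byte[3]=0x54 cont=0 payload=0x54=84: acc |= 84<<7 -> acc=10786 shift=14 [end]
Varint 2: bytes[2:4] = A2 54 -> value 10786 (2 byte(s))
  byte[4]=0xAA cont=1 payload=0x2A=42: acc |= 42<<0 -> acc=42 shift=7
  byte[5]=0x70 cont=0 payload=0x70=112: acc |= 112<<7 -> acc=14378 shift=14 [end]
Varint 3: bytes[4:6] = AA 70 -> value 14378 (2 byte(s))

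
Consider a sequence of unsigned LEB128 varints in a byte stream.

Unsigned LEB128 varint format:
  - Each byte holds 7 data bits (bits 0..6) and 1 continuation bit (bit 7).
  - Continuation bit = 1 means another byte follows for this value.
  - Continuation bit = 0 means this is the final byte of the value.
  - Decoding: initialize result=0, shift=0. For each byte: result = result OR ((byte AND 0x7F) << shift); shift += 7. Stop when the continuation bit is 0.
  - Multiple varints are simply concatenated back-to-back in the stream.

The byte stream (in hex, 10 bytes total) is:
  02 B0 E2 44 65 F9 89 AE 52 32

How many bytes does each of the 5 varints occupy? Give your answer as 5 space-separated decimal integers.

Answer: 1 3 1 4 1

Derivation:
  byte[0]=0x02 cont=0 payload=0x02=2: acc |= 2<<0 -> acc=2 shift=7 [end]
Varint 1: bytes[0:1] = 02 -> value 2 (1 byte(s))
  byte[1]=0xB0 cont=1 payload=0x30=48: acc |= 48<<0 -> acc=48 shift=7
  byte[2]=0xE2 cont=1 payload=0x62=98: acc |= 98<<7 -> acc=12592 shift=14
  byte[3]=0x44 cont=0 payload=0x44=68: acc |= 68<<14 -> acc=1126704 shift=21 [end]
Varint 2: bytes[1:4] = B0 E2 44 -> value 1126704 (3 byte(s))
  byte[4]=0x65 cont=0 payload=0x65=101: acc |= 101<<0 -> acc=101 shift=7 [end]
Varint 3: bytes[4:5] = 65 -> value 101 (1 byte(s))
  byte[5]=0xF9 cont=1 payload=0x79=121: acc |= 121<<0 -> acc=121 shift=7
  byte[6]=0x89 cont=1 payload=0x09=9: acc |= 9<<7 -> acc=1273 shift=14
  byte[7]=0xAE cont=1 payload=0x2E=46: acc |= 46<<14 -> acc=754937 shift=21
  byte[8]=0x52 cont=0 payload=0x52=82: acc |= 82<<21 -> acc=172721401 shift=28 [end]
Varint 4: bytes[5:9] = F9 89 AE 52 -> value 172721401 (4 byte(s))
  byte[9]=0x32 cont=0 payload=0x32=50: acc |= 50<<0 -> acc=50 shift=7 [end]
Varint 5: bytes[9:10] = 32 -> value 50 (1 byte(s))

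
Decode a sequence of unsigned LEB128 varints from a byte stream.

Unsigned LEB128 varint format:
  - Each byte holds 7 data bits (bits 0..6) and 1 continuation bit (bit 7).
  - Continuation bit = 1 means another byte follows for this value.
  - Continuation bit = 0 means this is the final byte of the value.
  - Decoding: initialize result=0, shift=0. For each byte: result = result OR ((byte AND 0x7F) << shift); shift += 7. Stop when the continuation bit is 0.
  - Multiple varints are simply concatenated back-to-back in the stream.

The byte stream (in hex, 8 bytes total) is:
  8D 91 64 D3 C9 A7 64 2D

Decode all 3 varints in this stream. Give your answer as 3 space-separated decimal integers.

Answer: 1640589 210363603 45

Derivation:
  byte[0]=0x8D cont=1 payload=0x0D=13: acc |= 13<<0 -> acc=13 shift=7
  byte[1]=0x91 cont=1 payload=0x11=17: acc |= 17<<7 -> acc=2189 shift=14
  byte[2]=0x64 cont=0 payload=0x64=100: acc |= 100<<14 -> acc=1640589 shift=21 [end]
Varint 1: bytes[0:3] = 8D 91 64 -> value 1640589 (3 byte(s))
  byte[3]=0xD3 cont=1 payload=0x53=83: acc |= 83<<0 -> acc=83 shift=7
  byte[4]=0xC9 cont=1 payload=0x49=73: acc |= 73<<7 -> acc=9427 shift=14
  byte[5]=0xA7 cont=1 payload=0x27=39: acc |= 39<<14 -> acc=648403 shift=21
  byte[6]=0x64 cont=0 payload=0x64=100: acc |= 100<<21 -> acc=210363603 shift=28 [end]
Varint 2: bytes[3:7] = D3 C9 A7 64 -> value 210363603 (4 byte(s))
  byte[7]=0x2D cont=0 payload=0x2D=45: acc |= 45<<0 -> acc=45 shift=7 [end]
Varint 3: bytes[7:8] = 2D -> value 45 (1 byte(s))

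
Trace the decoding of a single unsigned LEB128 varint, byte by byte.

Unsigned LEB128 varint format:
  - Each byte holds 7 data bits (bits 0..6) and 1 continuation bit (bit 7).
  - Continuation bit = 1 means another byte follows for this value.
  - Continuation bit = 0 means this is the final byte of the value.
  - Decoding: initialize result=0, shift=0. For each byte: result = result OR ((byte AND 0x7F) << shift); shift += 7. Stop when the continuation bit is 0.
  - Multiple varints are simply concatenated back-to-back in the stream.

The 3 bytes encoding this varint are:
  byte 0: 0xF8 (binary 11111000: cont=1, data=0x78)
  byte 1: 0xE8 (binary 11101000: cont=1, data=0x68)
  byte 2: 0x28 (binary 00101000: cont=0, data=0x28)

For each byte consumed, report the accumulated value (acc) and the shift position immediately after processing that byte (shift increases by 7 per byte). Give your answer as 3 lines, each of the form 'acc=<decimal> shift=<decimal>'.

Answer: acc=120 shift=7
acc=13432 shift=14
acc=668792 shift=21

Derivation:
byte 0=0xF8: payload=0x78=120, contrib = 120<<0 = 120; acc -> 120, shift -> 7
byte 1=0xE8: payload=0x68=104, contrib = 104<<7 = 13312; acc -> 13432, shift -> 14
byte 2=0x28: payload=0x28=40, contrib = 40<<14 = 655360; acc -> 668792, shift -> 21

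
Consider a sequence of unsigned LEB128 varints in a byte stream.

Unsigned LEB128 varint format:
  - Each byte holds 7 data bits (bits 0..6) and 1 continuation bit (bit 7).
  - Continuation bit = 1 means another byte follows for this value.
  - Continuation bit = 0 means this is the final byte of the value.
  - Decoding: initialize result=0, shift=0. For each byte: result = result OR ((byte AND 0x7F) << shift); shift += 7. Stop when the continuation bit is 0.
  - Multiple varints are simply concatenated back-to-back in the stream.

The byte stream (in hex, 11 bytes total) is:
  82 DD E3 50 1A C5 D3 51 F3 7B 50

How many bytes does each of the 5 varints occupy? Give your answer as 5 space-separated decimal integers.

Answer: 4 1 3 2 1

Derivation:
  byte[0]=0x82 cont=1 payload=0x02=2: acc |= 2<<0 -> acc=2 shift=7
  byte[1]=0xDD cont=1 payload=0x5D=93: acc |= 93<<7 -> acc=11906 shift=14
  byte[2]=0xE3 cont=1 payload=0x63=99: acc |= 99<<14 -> acc=1633922 shift=21
  byte[3]=0x50 cont=0 payload=0x50=80: acc |= 80<<21 -> acc=169406082 shift=28 [end]
Varint 1: bytes[0:4] = 82 DD E3 50 -> value 169406082 (4 byte(s))
  byte[4]=0x1A cont=0 payload=0x1A=26: acc |= 26<<0 -> acc=26 shift=7 [end]
Varint 2: bytes[4:5] = 1A -> value 26 (1 byte(s))
  byte[5]=0xC5 cont=1 payload=0x45=69: acc |= 69<<0 -> acc=69 shift=7
  byte[6]=0xD3 cont=1 payload=0x53=83: acc |= 83<<7 -> acc=10693 shift=14
  byte[7]=0x51 cont=0 payload=0x51=81: acc |= 81<<14 -> acc=1337797 shift=21 [end]
Varint 3: bytes[5:8] = C5 D3 51 -> value 1337797 (3 byte(s))
  byte[8]=0xF3 cont=1 payload=0x73=115: acc |= 115<<0 -> acc=115 shift=7
  byte[9]=0x7B cont=0 payload=0x7B=123: acc |= 123<<7 -> acc=15859 shift=14 [end]
Varint 4: bytes[8:10] = F3 7B -> value 15859 (2 byte(s))
  byte[10]=0x50 cont=0 payload=0x50=80: acc |= 80<<0 -> acc=80 shift=7 [end]
Varint 5: bytes[10:11] = 50 -> value 80 (1 byte(s))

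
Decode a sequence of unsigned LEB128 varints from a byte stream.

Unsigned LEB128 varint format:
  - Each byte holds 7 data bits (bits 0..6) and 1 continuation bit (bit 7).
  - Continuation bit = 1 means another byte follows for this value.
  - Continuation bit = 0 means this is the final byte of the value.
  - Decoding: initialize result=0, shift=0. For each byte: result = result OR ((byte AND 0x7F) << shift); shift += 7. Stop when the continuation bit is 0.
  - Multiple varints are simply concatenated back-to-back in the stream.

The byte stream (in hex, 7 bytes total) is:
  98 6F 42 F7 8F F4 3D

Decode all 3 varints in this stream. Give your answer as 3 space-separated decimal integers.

  byte[0]=0x98 cont=1 payload=0x18=24: acc |= 24<<0 -> acc=24 shift=7
  byte[1]=0x6F cont=0 payload=0x6F=111: acc |= 111<<7 -> acc=14232 shift=14 [end]
Varint 1: bytes[0:2] = 98 6F -> value 14232 (2 byte(s))
  byte[2]=0x42 cont=0 payload=0x42=66: acc |= 66<<0 -> acc=66 shift=7 [end]
Varint 2: bytes[2:3] = 42 -> value 66 (1 byte(s))
  byte[3]=0xF7 cont=1 payload=0x77=119: acc |= 119<<0 -> acc=119 shift=7
  byte[4]=0x8F cont=1 payload=0x0F=15: acc |= 15<<7 -> acc=2039 shift=14
  byte[5]=0xF4 cont=1 payload=0x74=116: acc |= 116<<14 -> acc=1902583 shift=21
  byte[6]=0x3D cont=0 payload=0x3D=61: acc |= 61<<21 -> acc=129828855 shift=28 [end]
Varint 3: bytes[3:7] = F7 8F F4 3D -> value 129828855 (4 byte(s))

Answer: 14232 66 129828855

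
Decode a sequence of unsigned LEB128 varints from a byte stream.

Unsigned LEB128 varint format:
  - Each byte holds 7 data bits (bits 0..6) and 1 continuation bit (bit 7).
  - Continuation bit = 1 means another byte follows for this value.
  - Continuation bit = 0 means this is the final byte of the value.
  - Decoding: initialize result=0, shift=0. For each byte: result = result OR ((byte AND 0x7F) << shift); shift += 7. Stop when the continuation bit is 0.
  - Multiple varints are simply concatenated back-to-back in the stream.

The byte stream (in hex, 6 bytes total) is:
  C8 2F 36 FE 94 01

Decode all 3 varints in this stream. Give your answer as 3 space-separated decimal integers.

  byte[0]=0xC8 cont=1 payload=0x48=72: acc |= 72<<0 -> acc=72 shift=7
  byte[1]=0x2F cont=0 payload=0x2F=47: acc |= 47<<7 -> acc=6088 shift=14 [end]
Varint 1: bytes[0:2] = C8 2F -> value 6088 (2 byte(s))
  byte[2]=0x36 cont=0 payload=0x36=54: acc |= 54<<0 -> acc=54 shift=7 [end]
Varint 2: bytes[2:3] = 36 -> value 54 (1 byte(s))
  byte[3]=0xFE cont=1 payload=0x7E=126: acc |= 126<<0 -> acc=126 shift=7
  byte[4]=0x94 cont=1 payload=0x14=20: acc |= 20<<7 -> acc=2686 shift=14
  byte[5]=0x01 cont=0 payload=0x01=1: acc |= 1<<14 -> acc=19070 shift=21 [end]
Varint 3: bytes[3:6] = FE 94 01 -> value 19070 (3 byte(s))

Answer: 6088 54 19070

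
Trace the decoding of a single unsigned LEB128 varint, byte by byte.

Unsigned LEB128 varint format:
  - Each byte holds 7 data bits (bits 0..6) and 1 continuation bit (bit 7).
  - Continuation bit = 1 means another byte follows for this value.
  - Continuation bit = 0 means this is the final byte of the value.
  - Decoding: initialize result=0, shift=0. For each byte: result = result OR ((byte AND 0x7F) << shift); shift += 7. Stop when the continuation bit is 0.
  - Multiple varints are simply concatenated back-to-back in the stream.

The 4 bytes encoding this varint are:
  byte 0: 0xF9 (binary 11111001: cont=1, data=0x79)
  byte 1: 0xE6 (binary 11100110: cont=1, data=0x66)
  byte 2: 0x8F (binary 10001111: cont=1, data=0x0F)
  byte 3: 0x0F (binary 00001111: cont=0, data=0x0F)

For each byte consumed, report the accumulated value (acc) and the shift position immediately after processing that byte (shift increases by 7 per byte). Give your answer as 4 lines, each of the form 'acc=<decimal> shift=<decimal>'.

Answer: acc=121 shift=7
acc=13177 shift=14
acc=258937 shift=21
acc=31716217 shift=28

Derivation:
byte 0=0xF9: payload=0x79=121, contrib = 121<<0 = 121; acc -> 121, shift -> 7
byte 1=0xE6: payload=0x66=102, contrib = 102<<7 = 13056; acc -> 13177, shift -> 14
byte 2=0x8F: payload=0x0F=15, contrib = 15<<14 = 245760; acc -> 258937, shift -> 21
byte 3=0x0F: payload=0x0F=15, contrib = 15<<21 = 31457280; acc -> 31716217, shift -> 28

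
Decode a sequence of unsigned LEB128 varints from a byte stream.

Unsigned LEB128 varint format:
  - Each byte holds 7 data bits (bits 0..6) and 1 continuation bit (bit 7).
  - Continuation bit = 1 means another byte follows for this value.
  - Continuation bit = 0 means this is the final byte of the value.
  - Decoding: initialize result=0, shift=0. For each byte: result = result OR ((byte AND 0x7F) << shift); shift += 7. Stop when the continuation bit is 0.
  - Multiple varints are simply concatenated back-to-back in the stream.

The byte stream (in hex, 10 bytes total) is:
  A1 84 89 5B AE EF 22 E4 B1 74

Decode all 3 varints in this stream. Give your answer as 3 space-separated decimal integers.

Answer: 190988833 571310 1906916

Derivation:
  byte[0]=0xA1 cont=1 payload=0x21=33: acc |= 33<<0 -> acc=33 shift=7
  byte[1]=0x84 cont=1 payload=0x04=4: acc |= 4<<7 -> acc=545 shift=14
  byte[2]=0x89 cont=1 payload=0x09=9: acc |= 9<<14 -> acc=148001 shift=21
  byte[3]=0x5B cont=0 payload=0x5B=91: acc |= 91<<21 -> acc=190988833 shift=28 [end]
Varint 1: bytes[0:4] = A1 84 89 5B -> value 190988833 (4 byte(s))
  byte[4]=0xAE cont=1 payload=0x2E=46: acc |= 46<<0 -> acc=46 shift=7
  byte[5]=0xEF cont=1 payload=0x6F=111: acc |= 111<<7 -> acc=14254 shift=14
  byte[6]=0x22 cont=0 payload=0x22=34: acc |= 34<<14 -> acc=571310 shift=21 [end]
Varint 2: bytes[4:7] = AE EF 22 -> value 571310 (3 byte(s))
  byte[7]=0xE4 cont=1 payload=0x64=100: acc |= 100<<0 -> acc=100 shift=7
  byte[8]=0xB1 cont=1 payload=0x31=49: acc |= 49<<7 -> acc=6372 shift=14
  byte[9]=0x74 cont=0 payload=0x74=116: acc |= 116<<14 -> acc=1906916 shift=21 [end]
Varint 3: bytes[7:10] = E4 B1 74 -> value 1906916 (3 byte(s))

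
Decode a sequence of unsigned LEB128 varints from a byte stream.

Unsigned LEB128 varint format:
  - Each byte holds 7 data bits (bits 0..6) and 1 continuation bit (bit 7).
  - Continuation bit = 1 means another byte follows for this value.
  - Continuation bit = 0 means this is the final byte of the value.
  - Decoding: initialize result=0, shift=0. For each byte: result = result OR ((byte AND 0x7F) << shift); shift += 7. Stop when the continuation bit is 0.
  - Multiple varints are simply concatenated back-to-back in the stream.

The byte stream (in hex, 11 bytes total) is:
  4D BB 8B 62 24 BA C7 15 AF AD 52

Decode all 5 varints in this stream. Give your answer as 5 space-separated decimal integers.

Answer: 77 1607099 36 353210 1349295

Derivation:
  byte[0]=0x4D cont=0 payload=0x4D=77: acc |= 77<<0 -> acc=77 shift=7 [end]
Varint 1: bytes[0:1] = 4D -> value 77 (1 byte(s))
  byte[1]=0xBB cont=1 payload=0x3B=59: acc |= 59<<0 -> acc=59 shift=7
  byte[2]=0x8B cont=1 payload=0x0B=11: acc |= 11<<7 -> acc=1467 shift=14
  byte[3]=0x62 cont=0 payload=0x62=98: acc |= 98<<14 -> acc=1607099 shift=21 [end]
Varint 2: bytes[1:4] = BB 8B 62 -> value 1607099 (3 byte(s))
  byte[4]=0x24 cont=0 payload=0x24=36: acc |= 36<<0 -> acc=36 shift=7 [end]
Varint 3: bytes[4:5] = 24 -> value 36 (1 byte(s))
  byte[5]=0xBA cont=1 payload=0x3A=58: acc |= 58<<0 -> acc=58 shift=7
  byte[6]=0xC7 cont=1 payload=0x47=71: acc |= 71<<7 -> acc=9146 shift=14
  byte[7]=0x15 cont=0 payload=0x15=21: acc |= 21<<14 -> acc=353210 shift=21 [end]
Varint 4: bytes[5:8] = BA C7 15 -> value 353210 (3 byte(s))
  byte[8]=0xAF cont=1 payload=0x2F=47: acc |= 47<<0 -> acc=47 shift=7
  byte[9]=0xAD cont=1 payload=0x2D=45: acc |= 45<<7 -> acc=5807 shift=14
  byte[10]=0x52 cont=0 payload=0x52=82: acc |= 82<<14 -> acc=1349295 shift=21 [end]
Varint 5: bytes[8:11] = AF AD 52 -> value 1349295 (3 byte(s))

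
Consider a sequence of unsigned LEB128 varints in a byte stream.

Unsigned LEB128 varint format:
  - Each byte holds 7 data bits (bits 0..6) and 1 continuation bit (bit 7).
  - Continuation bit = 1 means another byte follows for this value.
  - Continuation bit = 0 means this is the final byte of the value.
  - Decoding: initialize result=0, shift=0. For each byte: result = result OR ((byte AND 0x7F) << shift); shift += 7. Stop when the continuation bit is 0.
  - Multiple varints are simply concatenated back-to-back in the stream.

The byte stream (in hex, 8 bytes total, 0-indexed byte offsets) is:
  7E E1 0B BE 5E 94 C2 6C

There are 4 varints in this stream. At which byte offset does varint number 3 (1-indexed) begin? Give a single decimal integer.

  byte[0]=0x7E cont=0 payload=0x7E=126: acc |= 126<<0 -> acc=126 shift=7 [end]
Varint 1: bytes[0:1] = 7E -> value 126 (1 byte(s))
  byte[1]=0xE1 cont=1 payload=0x61=97: acc |= 97<<0 -> acc=97 shift=7
  byte[2]=0x0B cont=0 payload=0x0B=11: acc |= 11<<7 -> acc=1505 shift=14 [end]
Varint 2: bytes[1:3] = E1 0B -> value 1505 (2 byte(s))
  byte[3]=0xBE cont=1 payload=0x3E=62: acc |= 62<<0 -> acc=62 shift=7
  byte[4]=0x5E cont=0 payload=0x5E=94: acc |= 94<<7 -> acc=12094 shift=14 [end]
Varint 3: bytes[3:5] = BE 5E -> value 12094 (2 byte(s))
  byte[5]=0x94 cont=1 payload=0x14=20: acc |= 20<<0 -> acc=20 shift=7
  byte[6]=0xC2 cont=1 payload=0x42=66: acc |= 66<<7 -> acc=8468 shift=14
  byte[7]=0x6C cont=0 payload=0x6C=108: acc |= 108<<14 -> acc=1777940 shift=21 [end]
Varint 4: bytes[5:8] = 94 C2 6C -> value 1777940 (3 byte(s))

Answer: 3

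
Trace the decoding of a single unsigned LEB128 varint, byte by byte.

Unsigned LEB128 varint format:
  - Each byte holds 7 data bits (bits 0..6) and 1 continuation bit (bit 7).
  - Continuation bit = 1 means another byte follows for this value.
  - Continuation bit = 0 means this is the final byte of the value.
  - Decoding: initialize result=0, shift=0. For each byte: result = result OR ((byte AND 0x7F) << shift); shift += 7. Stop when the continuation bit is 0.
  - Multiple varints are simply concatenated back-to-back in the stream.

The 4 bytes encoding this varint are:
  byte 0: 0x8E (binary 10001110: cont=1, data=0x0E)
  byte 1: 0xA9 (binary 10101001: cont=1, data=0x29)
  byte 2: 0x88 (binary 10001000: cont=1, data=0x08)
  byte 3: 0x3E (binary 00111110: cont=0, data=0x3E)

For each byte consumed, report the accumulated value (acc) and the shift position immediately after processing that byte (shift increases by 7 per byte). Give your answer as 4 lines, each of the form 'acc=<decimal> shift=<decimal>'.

Answer: acc=14 shift=7
acc=5262 shift=14
acc=136334 shift=21
acc=130159758 shift=28

Derivation:
byte 0=0x8E: payload=0x0E=14, contrib = 14<<0 = 14; acc -> 14, shift -> 7
byte 1=0xA9: payload=0x29=41, contrib = 41<<7 = 5248; acc -> 5262, shift -> 14
byte 2=0x88: payload=0x08=8, contrib = 8<<14 = 131072; acc -> 136334, shift -> 21
byte 3=0x3E: payload=0x3E=62, contrib = 62<<21 = 130023424; acc -> 130159758, shift -> 28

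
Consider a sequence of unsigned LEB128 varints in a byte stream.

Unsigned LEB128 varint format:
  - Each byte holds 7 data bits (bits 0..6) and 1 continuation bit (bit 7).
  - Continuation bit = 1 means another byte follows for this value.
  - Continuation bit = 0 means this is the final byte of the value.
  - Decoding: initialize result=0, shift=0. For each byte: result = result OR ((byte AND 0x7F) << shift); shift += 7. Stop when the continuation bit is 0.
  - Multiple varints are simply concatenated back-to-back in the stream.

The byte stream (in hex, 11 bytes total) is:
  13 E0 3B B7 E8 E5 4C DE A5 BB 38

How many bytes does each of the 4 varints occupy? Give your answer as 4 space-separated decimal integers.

  byte[0]=0x13 cont=0 payload=0x13=19: acc |= 19<<0 -> acc=19 shift=7 [end]
Varint 1: bytes[0:1] = 13 -> value 19 (1 byte(s))
  byte[1]=0xE0 cont=1 payload=0x60=96: acc |= 96<<0 -> acc=96 shift=7
  byte[2]=0x3B cont=0 payload=0x3B=59: acc |= 59<<7 -> acc=7648 shift=14 [end]
Varint 2: bytes[1:3] = E0 3B -> value 7648 (2 byte(s))
  byte[3]=0xB7 cont=1 payload=0x37=55: acc |= 55<<0 -> acc=55 shift=7
  byte[4]=0xE8 cont=1 payload=0x68=104: acc |= 104<<7 -> acc=13367 shift=14
  byte[5]=0xE5 cont=1 payload=0x65=101: acc |= 101<<14 -> acc=1668151 shift=21
  byte[6]=0x4C cont=0 payload=0x4C=76: acc |= 76<<21 -> acc=161051703 shift=28 [end]
Varint 3: bytes[3:7] = B7 E8 E5 4C -> value 161051703 (4 byte(s))
  byte[7]=0xDE cont=1 payload=0x5E=94: acc |= 94<<0 -> acc=94 shift=7
  byte[8]=0xA5 cont=1 payload=0x25=37: acc |= 37<<7 -> acc=4830 shift=14
  byte[9]=0xBB cont=1 payload=0x3B=59: acc |= 59<<14 -> acc=971486 shift=21
  byte[10]=0x38 cont=0 payload=0x38=56: acc |= 56<<21 -> acc=118411998 shift=28 [end]
Varint 4: bytes[7:11] = DE A5 BB 38 -> value 118411998 (4 byte(s))

Answer: 1 2 4 4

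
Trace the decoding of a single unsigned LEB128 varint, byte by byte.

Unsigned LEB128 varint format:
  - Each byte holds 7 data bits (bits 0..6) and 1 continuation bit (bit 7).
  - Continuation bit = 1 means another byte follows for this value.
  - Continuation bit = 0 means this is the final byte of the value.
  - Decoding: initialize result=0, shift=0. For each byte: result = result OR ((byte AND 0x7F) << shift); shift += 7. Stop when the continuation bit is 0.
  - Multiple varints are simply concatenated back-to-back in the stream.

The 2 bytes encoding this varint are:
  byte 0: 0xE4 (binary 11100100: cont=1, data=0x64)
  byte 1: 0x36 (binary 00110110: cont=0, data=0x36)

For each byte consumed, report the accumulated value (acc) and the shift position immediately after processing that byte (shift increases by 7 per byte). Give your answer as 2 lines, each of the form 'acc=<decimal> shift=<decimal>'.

Answer: acc=100 shift=7
acc=7012 shift=14

Derivation:
byte 0=0xE4: payload=0x64=100, contrib = 100<<0 = 100; acc -> 100, shift -> 7
byte 1=0x36: payload=0x36=54, contrib = 54<<7 = 6912; acc -> 7012, shift -> 14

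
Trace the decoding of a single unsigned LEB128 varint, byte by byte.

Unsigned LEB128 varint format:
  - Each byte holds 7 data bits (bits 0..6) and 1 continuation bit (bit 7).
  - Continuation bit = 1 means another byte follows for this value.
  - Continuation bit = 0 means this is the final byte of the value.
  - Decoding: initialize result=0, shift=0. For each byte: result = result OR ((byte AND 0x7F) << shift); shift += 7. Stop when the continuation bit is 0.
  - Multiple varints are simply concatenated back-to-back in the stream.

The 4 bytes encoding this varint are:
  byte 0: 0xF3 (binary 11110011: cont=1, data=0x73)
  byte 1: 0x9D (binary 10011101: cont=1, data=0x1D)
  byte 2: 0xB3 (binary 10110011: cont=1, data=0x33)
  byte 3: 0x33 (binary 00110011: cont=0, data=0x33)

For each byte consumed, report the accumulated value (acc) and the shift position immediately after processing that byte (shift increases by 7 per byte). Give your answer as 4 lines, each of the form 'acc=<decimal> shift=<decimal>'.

byte 0=0xF3: payload=0x73=115, contrib = 115<<0 = 115; acc -> 115, shift -> 7
byte 1=0x9D: payload=0x1D=29, contrib = 29<<7 = 3712; acc -> 3827, shift -> 14
byte 2=0xB3: payload=0x33=51, contrib = 51<<14 = 835584; acc -> 839411, shift -> 21
byte 3=0x33: payload=0x33=51, contrib = 51<<21 = 106954752; acc -> 107794163, shift -> 28

Answer: acc=115 shift=7
acc=3827 shift=14
acc=839411 shift=21
acc=107794163 shift=28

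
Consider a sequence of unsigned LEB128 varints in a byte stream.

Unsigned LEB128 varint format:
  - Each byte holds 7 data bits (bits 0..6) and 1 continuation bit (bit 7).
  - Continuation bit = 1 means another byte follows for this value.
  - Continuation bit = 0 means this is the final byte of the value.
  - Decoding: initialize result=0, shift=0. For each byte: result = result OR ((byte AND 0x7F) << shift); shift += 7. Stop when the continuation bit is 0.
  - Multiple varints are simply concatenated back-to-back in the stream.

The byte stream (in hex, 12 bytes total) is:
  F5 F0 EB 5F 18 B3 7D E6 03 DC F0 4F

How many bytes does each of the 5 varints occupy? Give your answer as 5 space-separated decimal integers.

  byte[0]=0xF5 cont=1 payload=0x75=117: acc |= 117<<0 -> acc=117 shift=7
  byte[1]=0xF0 cont=1 payload=0x70=112: acc |= 112<<7 -> acc=14453 shift=14
  byte[2]=0xEB cont=1 payload=0x6B=107: acc |= 107<<14 -> acc=1767541 shift=21
  byte[3]=0x5F cont=0 payload=0x5F=95: acc |= 95<<21 -> acc=200996981 shift=28 [end]
Varint 1: bytes[0:4] = F5 F0 EB 5F -> value 200996981 (4 byte(s))
  byte[4]=0x18 cont=0 payload=0x18=24: acc |= 24<<0 -> acc=24 shift=7 [end]
Varint 2: bytes[4:5] = 18 -> value 24 (1 byte(s))
  byte[5]=0xB3 cont=1 payload=0x33=51: acc |= 51<<0 -> acc=51 shift=7
  byte[6]=0x7D cont=0 payload=0x7D=125: acc |= 125<<7 -> acc=16051 shift=14 [end]
Varint 3: bytes[5:7] = B3 7D -> value 16051 (2 byte(s))
  byte[7]=0xE6 cont=1 payload=0x66=102: acc |= 102<<0 -> acc=102 shift=7
  byte[8]=0x03 cont=0 payload=0x03=3: acc |= 3<<7 -> acc=486 shift=14 [end]
Varint 4: bytes[7:9] = E6 03 -> value 486 (2 byte(s))
  byte[9]=0xDC cont=1 payload=0x5C=92: acc |= 92<<0 -> acc=92 shift=7
  byte[10]=0xF0 cont=1 payload=0x70=112: acc |= 112<<7 -> acc=14428 shift=14
  byte[11]=0x4F cont=0 payload=0x4F=79: acc |= 79<<14 -> acc=1308764 shift=21 [end]
Varint 5: bytes[9:12] = DC F0 4F -> value 1308764 (3 byte(s))

Answer: 4 1 2 2 3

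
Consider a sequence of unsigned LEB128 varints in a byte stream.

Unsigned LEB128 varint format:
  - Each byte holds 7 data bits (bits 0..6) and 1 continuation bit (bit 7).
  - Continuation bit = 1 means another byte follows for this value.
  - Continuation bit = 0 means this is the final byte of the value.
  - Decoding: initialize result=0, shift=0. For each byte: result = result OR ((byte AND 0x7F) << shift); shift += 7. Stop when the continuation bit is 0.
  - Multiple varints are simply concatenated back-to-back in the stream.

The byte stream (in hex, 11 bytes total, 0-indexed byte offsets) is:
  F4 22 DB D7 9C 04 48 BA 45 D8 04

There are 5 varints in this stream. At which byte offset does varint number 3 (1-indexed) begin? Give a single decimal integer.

Answer: 6

Derivation:
  byte[0]=0xF4 cont=1 payload=0x74=116: acc |= 116<<0 -> acc=116 shift=7
  byte[1]=0x22 cont=0 payload=0x22=34: acc |= 34<<7 -> acc=4468 shift=14 [end]
Varint 1: bytes[0:2] = F4 22 -> value 4468 (2 byte(s))
  byte[2]=0xDB cont=1 payload=0x5B=91: acc |= 91<<0 -> acc=91 shift=7
  byte[3]=0xD7 cont=1 payload=0x57=87: acc |= 87<<7 -> acc=11227 shift=14
  byte[4]=0x9C cont=1 payload=0x1C=28: acc |= 28<<14 -> acc=469979 shift=21
  byte[5]=0x04 cont=0 payload=0x04=4: acc |= 4<<21 -> acc=8858587 shift=28 [end]
Varint 2: bytes[2:6] = DB D7 9C 04 -> value 8858587 (4 byte(s))
  byte[6]=0x48 cont=0 payload=0x48=72: acc |= 72<<0 -> acc=72 shift=7 [end]
Varint 3: bytes[6:7] = 48 -> value 72 (1 byte(s))
  byte[7]=0xBA cont=1 payload=0x3A=58: acc |= 58<<0 -> acc=58 shift=7
  byte[8]=0x45 cont=0 payload=0x45=69: acc |= 69<<7 -> acc=8890 shift=14 [end]
Varint 4: bytes[7:9] = BA 45 -> value 8890 (2 byte(s))
  byte[9]=0xD8 cont=1 payload=0x58=88: acc |= 88<<0 -> acc=88 shift=7
  byte[10]=0x04 cont=0 payload=0x04=4: acc |= 4<<7 -> acc=600 shift=14 [end]
Varint 5: bytes[9:11] = D8 04 -> value 600 (2 byte(s))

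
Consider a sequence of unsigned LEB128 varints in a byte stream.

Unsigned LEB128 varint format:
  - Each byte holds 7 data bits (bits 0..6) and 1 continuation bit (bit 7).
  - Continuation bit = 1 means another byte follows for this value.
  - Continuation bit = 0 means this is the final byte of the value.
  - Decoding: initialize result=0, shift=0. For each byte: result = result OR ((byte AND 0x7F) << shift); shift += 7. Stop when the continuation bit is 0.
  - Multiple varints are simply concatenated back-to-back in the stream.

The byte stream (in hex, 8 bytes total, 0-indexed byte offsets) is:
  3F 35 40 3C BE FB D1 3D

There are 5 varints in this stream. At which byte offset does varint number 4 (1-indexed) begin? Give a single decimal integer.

  byte[0]=0x3F cont=0 payload=0x3F=63: acc |= 63<<0 -> acc=63 shift=7 [end]
Varint 1: bytes[0:1] = 3F -> value 63 (1 byte(s))
  byte[1]=0x35 cont=0 payload=0x35=53: acc |= 53<<0 -> acc=53 shift=7 [end]
Varint 2: bytes[1:2] = 35 -> value 53 (1 byte(s))
  byte[2]=0x40 cont=0 payload=0x40=64: acc |= 64<<0 -> acc=64 shift=7 [end]
Varint 3: bytes[2:3] = 40 -> value 64 (1 byte(s))
  byte[3]=0x3C cont=0 payload=0x3C=60: acc |= 60<<0 -> acc=60 shift=7 [end]
Varint 4: bytes[3:4] = 3C -> value 60 (1 byte(s))
  byte[4]=0xBE cont=1 payload=0x3E=62: acc |= 62<<0 -> acc=62 shift=7
  byte[5]=0xFB cont=1 payload=0x7B=123: acc |= 123<<7 -> acc=15806 shift=14
  byte[6]=0xD1 cont=1 payload=0x51=81: acc |= 81<<14 -> acc=1342910 shift=21
  byte[7]=0x3D cont=0 payload=0x3D=61: acc |= 61<<21 -> acc=129269182 shift=28 [end]
Varint 5: bytes[4:8] = BE FB D1 3D -> value 129269182 (4 byte(s))

Answer: 3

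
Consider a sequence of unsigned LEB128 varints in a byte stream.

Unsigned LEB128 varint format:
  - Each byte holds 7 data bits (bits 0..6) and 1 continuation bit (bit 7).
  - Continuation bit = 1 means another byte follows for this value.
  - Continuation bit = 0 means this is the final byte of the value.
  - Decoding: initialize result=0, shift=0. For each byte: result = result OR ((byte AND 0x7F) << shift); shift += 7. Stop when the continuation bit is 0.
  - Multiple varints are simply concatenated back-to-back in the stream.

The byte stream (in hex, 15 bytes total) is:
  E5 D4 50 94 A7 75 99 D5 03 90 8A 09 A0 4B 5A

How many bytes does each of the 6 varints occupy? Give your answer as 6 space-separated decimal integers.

  byte[0]=0xE5 cont=1 payload=0x65=101: acc |= 101<<0 -> acc=101 shift=7
  byte[1]=0xD4 cont=1 payload=0x54=84: acc |= 84<<7 -> acc=10853 shift=14
  byte[2]=0x50 cont=0 payload=0x50=80: acc |= 80<<14 -> acc=1321573 shift=21 [end]
Varint 1: bytes[0:3] = E5 D4 50 -> value 1321573 (3 byte(s))
  byte[3]=0x94 cont=1 payload=0x14=20: acc |= 20<<0 -> acc=20 shift=7
  byte[4]=0xA7 cont=1 payload=0x27=39: acc |= 39<<7 -> acc=5012 shift=14
  byte[5]=0x75 cont=0 payload=0x75=117: acc |= 117<<14 -> acc=1921940 shift=21 [end]
Varint 2: bytes[3:6] = 94 A7 75 -> value 1921940 (3 byte(s))
  byte[6]=0x99 cont=1 payload=0x19=25: acc |= 25<<0 -> acc=25 shift=7
  byte[7]=0xD5 cont=1 payload=0x55=85: acc |= 85<<7 -> acc=10905 shift=14
  byte[8]=0x03 cont=0 payload=0x03=3: acc |= 3<<14 -> acc=60057 shift=21 [end]
Varint 3: bytes[6:9] = 99 D5 03 -> value 60057 (3 byte(s))
  byte[9]=0x90 cont=1 payload=0x10=16: acc |= 16<<0 -> acc=16 shift=7
  byte[10]=0x8A cont=1 payload=0x0A=10: acc |= 10<<7 -> acc=1296 shift=14
  byte[11]=0x09 cont=0 payload=0x09=9: acc |= 9<<14 -> acc=148752 shift=21 [end]
Varint 4: bytes[9:12] = 90 8A 09 -> value 148752 (3 byte(s))
  byte[12]=0xA0 cont=1 payload=0x20=32: acc |= 32<<0 -> acc=32 shift=7
  byte[13]=0x4B cont=0 payload=0x4B=75: acc |= 75<<7 -> acc=9632 shift=14 [end]
Varint 5: bytes[12:14] = A0 4B -> value 9632 (2 byte(s))
  byte[14]=0x5A cont=0 payload=0x5A=90: acc |= 90<<0 -> acc=90 shift=7 [end]
Varint 6: bytes[14:15] = 5A -> value 90 (1 byte(s))

Answer: 3 3 3 3 2 1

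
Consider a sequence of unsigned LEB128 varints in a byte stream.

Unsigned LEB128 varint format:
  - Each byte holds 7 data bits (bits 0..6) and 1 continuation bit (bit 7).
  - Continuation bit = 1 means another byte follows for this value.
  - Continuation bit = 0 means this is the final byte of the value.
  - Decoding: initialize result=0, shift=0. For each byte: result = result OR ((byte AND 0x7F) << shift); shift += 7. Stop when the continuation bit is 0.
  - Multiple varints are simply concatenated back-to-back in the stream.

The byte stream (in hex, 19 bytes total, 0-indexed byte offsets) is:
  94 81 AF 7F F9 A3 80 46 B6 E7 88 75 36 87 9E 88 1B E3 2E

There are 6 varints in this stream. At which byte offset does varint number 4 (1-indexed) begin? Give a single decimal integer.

  byte[0]=0x94 cont=1 payload=0x14=20: acc |= 20<<0 -> acc=20 shift=7
  byte[1]=0x81 cont=1 payload=0x01=1: acc |= 1<<7 -> acc=148 shift=14
  byte[2]=0xAF cont=1 payload=0x2F=47: acc |= 47<<14 -> acc=770196 shift=21
  byte[3]=0x7F cont=0 payload=0x7F=127: acc |= 127<<21 -> acc=267108500 shift=28 [end]
Varint 1: bytes[0:4] = 94 81 AF 7F -> value 267108500 (4 byte(s))
  byte[4]=0xF9 cont=1 payload=0x79=121: acc |= 121<<0 -> acc=121 shift=7
  byte[5]=0xA3 cont=1 payload=0x23=35: acc |= 35<<7 -> acc=4601 shift=14
  byte[6]=0x80 cont=1 payload=0x00=0: acc |= 0<<14 -> acc=4601 shift=21
  byte[7]=0x46 cont=0 payload=0x46=70: acc |= 70<<21 -> acc=146805241 shift=28 [end]
Varint 2: bytes[4:8] = F9 A3 80 46 -> value 146805241 (4 byte(s))
  byte[8]=0xB6 cont=1 payload=0x36=54: acc |= 54<<0 -> acc=54 shift=7
  byte[9]=0xE7 cont=1 payload=0x67=103: acc |= 103<<7 -> acc=13238 shift=14
  byte[10]=0x88 cont=1 payload=0x08=8: acc |= 8<<14 -> acc=144310 shift=21
  byte[11]=0x75 cont=0 payload=0x75=117: acc |= 117<<21 -> acc=245511094 shift=28 [end]
Varint 3: bytes[8:12] = B6 E7 88 75 -> value 245511094 (4 byte(s))
  byte[12]=0x36 cont=0 payload=0x36=54: acc |= 54<<0 -> acc=54 shift=7 [end]
Varint 4: bytes[12:13] = 36 -> value 54 (1 byte(s))
  byte[13]=0x87 cont=1 payload=0x07=7: acc |= 7<<0 -> acc=7 shift=7
  byte[14]=0x9E cont=1 payload=0x1E=30: acc |= 30<<7 -> acc=3847 shift=14
  byte[15]=0x88 cont=1 payload=0x08=8: acc |= 8<<14 -> acc=134919 shift=21
  byte[16]=0x1B cont=0 payload=0x1B=27: acc |= 27<<21 -> acc=56758023 shift=28 [end]
Varint 5: bytes[13:17] = 87 9E 88 1B -> value 56758023 (4 byte(s))
  byte[17]=0xE3 cont=1 payload=0x63=99: acc |= 99<<0 -> acc=99 shift=7
  byte[18]=0x2E cont=0 payload=0x2E=46: acc |= 46<<7 -> acc=5987 shift=14 [end]
Varint 6: bytes[17:19] = E3 2E -> value 5987 (2 byte(s))

Answer: 12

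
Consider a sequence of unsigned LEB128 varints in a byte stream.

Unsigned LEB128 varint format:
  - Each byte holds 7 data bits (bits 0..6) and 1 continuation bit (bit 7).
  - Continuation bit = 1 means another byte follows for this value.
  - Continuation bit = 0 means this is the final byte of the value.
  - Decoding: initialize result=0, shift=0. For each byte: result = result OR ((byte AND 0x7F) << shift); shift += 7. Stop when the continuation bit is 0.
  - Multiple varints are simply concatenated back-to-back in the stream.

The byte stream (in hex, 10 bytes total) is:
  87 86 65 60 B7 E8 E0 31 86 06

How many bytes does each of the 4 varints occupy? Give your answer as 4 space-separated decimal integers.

  byte[0]=0x87 cont=1 payload=0x07=7: acc |= 7<<0 -> acc=7 shift=7
  byte[1]=0x86 cont=1 payload=0x06=6: acc |= 6<<7 -> acc=775 shift=14
  byte[2]=0x65 cont=0 payload=0x65=101: acc |= 101<<14 -> acc=1655559 shift=21 [end]
Varint 1: bytes[0:3] = 87 86 65 -> value 1655559 (3 byte(s))
  byte[3]=0x60 cont=0 payload=0x60=96: acc |= 96<<0 -> acc=96 shift=7 [end]
Varint 2: bytes[3:4] = 60 -> value 96 (1 byte(s))
  byte[4]=0xB7 cont=1 payload=0x37=55: acc |= 55<<0 -> acc=55 shift=7
  byte[5]=0xE8 cont=1 payload=0x68=104: acc |= 104<<7 -> acc=13367 shift=14
  byte[6]=0xE0 cont=1 payload=0x60=96: acc |= 96<<14 -> acc=1586231 shift=21
  byte[7]=0x31 cont=0 payload=0x31=49: acc |= 49<<21 -> acc=104346679 shift=28 [end]
Varint 3: bytes[4:8] = B7 E8 E0 31 -> value 104346679 (4 byte(s))
  byte[8]=0x86 cont=1 payload=0x06=6: acc |= 6<<0 -> acc=6 shift=7
  byte[9]=0x06 cont=0 payload=0x06=6: acc |= 6<<7 -> acc=774 shift=14 [end]
Varint 4: bytes[8:10] = 86 06 -> value 774 (2 byte(s))

Answer: 3 1 4 2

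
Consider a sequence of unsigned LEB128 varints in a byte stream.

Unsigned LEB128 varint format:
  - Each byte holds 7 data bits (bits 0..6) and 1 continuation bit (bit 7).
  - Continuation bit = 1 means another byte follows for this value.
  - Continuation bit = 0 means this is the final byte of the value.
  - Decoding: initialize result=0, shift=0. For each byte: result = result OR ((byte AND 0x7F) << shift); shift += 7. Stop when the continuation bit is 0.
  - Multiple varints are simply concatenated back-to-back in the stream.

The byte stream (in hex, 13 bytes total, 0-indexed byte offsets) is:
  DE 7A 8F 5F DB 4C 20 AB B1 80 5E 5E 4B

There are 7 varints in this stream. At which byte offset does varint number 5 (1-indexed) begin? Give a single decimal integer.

Answer: 7

Derivation:
  byte[0]=0xDE cont=1 payload=0x5E=94: acc |= 94<<0 -> acc=94 shift=7
  byte[1]=0x7A cont=0 payload=0x7A=122: acc |= 122<<7 -> acc=15710 shift=14 [end]
Varint 1: bytes[0:2] = DE 7A -> value 15710 (2 byte(s))
  byte[2]=0x8F cont=1 payload=0x0F=15: acc |= 15<<0 -> acc=15 shift=7
  byte[3]=0x5F cont=0 payload=0x5F=95: acc |= 95<<7 -> acc=12175 shift=14 [end]
Varint 2: bytes[2:4] = 8F 5F -> value 12175 (2 byte(s))
  byte[4]=0xDB cont=1 payload=0x5B=91: acc |= 91<<0 -> acc=91 shift=7
  byte[5]=0x4C cont=0 payload=0x4C=76: acc |= 76<<7 -> acc=9819 shift=14 [end]
Varint 3: bytes[4:6] = DB 4C -> value 9819 (2 byte(s))
  byte[6]=0x20 cont=0 payload=0x20=32: acc |= 32<<0 -> acc=32 shift=7 [end]
Varint 4: bytes[6:7] = 20 -> value 32 (1 byte(s))
  byte[7]=0xAB cont=1 payload=0x2B=43: acc |= 43<<0 -> acc=43 shift=7
  byte[8]=0xB1 cont=1 payload=0x31=49: acc |= 49<<7 -> acc=6315 shift=14
  byte[9]=0x80 cont=1 payload=0x00=0: acc |= 0<<14 -> acc=6315 shift=21
  byte[10]=0x5E cont=0 payload=0x5E=94: acc |= 94<<21 -> acc=197138603 shift=28 [end]
Varint 5: bytes[7:11] = AB B1 80 5E -> value 197138603 (4 byte(s))
  byte[11]=0x5E cont=0 payload=0x5E=94: acc |= 94<<0 -> acc=94 shift=7 [end]
Varint 6: bytes[11:12] = 5E -> value 94 (1 byte(s))
  byte[12]=0x4B cont=0 payload=0x4B=75: acc |= 75<<0 -> acc=75 shift=7 [end]
Varint 7: bytes[12:13] = 4B -> value 75 (1 byte(s))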